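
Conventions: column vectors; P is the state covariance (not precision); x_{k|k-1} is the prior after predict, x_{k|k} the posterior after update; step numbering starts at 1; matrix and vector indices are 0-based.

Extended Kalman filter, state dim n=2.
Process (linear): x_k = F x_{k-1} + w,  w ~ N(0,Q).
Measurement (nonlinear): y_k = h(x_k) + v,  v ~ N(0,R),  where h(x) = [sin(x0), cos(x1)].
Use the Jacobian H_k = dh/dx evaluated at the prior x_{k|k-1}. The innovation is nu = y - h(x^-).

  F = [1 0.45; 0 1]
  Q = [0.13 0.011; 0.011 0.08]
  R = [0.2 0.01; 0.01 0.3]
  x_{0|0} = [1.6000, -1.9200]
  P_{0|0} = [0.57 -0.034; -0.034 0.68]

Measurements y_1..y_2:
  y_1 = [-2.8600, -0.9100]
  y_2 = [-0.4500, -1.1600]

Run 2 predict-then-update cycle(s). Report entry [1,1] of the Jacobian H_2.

H_jac[1,1] = 0.4591

step 1: x^-=[0.7360, -1.9200]  P^-=[0.8071 0.2830; 0.2830 0.7600]  H_jac=[0.7412 0.0000; 0.0000 0.9396]  S=[0.6434 0.2071; 0.2071 0.9710]  K=[0.9037 0.0811; 0.0959 0.7150]  nu=[-3.5313, -0.5679]  x^+=[-2.5013, -2.6646]  P^+=[0.2450 0.0355; 0.0355 0.2293]
step 2: x^-=[-3.7003, -2.6646]  P^-=[0.4534 0.1497; 0.1497 0.3093]  H_jac=[-0.8479 0.0000; 0.0000 0.4591]  S=[0.5259 -0.0483; -0.0483 0.3652]  K=[-0.7224 0.0927; -0.2082 0.3613]  nu=[-0.9801, -0.2716]  x^+=[-3.0175, -2.5587]  P^+=[0.1693 0.0448; 0.0448 0.2316]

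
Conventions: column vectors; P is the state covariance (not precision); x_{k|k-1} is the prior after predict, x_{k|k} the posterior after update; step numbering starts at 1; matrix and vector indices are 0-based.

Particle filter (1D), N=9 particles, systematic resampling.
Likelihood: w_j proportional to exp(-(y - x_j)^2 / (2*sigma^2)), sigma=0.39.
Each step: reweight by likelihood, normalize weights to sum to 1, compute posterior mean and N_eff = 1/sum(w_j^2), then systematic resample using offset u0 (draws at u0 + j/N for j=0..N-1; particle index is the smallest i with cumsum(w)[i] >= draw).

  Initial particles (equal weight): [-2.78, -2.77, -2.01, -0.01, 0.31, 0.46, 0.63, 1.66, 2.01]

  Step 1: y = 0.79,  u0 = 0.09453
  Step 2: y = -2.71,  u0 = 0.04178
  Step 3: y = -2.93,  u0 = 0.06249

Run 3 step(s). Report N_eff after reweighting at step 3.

N_eff = 9.0000

step 1: w=[0.0000, 0.0000, 0.0000, 0.0530, 0.2039, 0.3040, 0.3997, 0.0361, 0.0033]  mean=0.5208  Neff=3.3571  idx=[4, 4, 5, 5, 5, 6, 6, 6, 7]
step 2: w=[0.4661, 0.4661, 0.0220, 0.0220, 0.0220, 0.0006, 0.0006, 0.0006, 0.0000]  mean=0.3205  Neff=2.2939  idx=[0, 0, 0, 0, 1, 1, 1, 1, 1]
step 3: w=[0.1111, 0.1111, 0.1111, 0.1111, 0.1111, 0.1111, 0.1111, 0.1111, 0.1111]  mean=0.3100  Neff=9.0000  idx=[0, 1, 2, 3, 4, 5, 6, 7, 8]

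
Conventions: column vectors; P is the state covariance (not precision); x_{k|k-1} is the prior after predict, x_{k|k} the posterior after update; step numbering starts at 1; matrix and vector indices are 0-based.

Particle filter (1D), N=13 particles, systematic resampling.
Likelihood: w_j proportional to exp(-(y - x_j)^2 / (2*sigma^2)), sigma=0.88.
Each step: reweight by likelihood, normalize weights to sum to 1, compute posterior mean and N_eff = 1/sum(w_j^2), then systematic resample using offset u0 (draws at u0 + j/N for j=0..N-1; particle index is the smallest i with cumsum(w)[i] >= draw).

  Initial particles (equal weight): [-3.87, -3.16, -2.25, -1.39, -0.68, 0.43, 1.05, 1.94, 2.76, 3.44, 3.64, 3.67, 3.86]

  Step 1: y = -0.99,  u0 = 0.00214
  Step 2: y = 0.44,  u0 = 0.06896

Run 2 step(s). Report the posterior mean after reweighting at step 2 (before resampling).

step 1: w=[0.0018, 0.0184, 0.1381, 0.3472, 0.3619, 0.1047, 0.0262, 0.0015, 0.0000, 0.0000, 0.0000, 0.0000, 0.0000]  mean=-1.0292  Neff=3.5383  idx=[1, 2, 2, 3, 3, 3, 3, 4, 4, 4, 4, 4, 5]
step 2: w=[0.0001, 0.0025, 0.0025, 0.0311, 0.0311, 0.0311, 0.0311, 0.1201, 0.1201, 0.1201, 0.1201, 0.1201, 0.2700]  mean=-0.4766  Neff=6.7151  idx=[5, 7, 7, 8, 9, 9, 10, 10, 11, 12, 12, 12, 12]

post_mean = -0.4766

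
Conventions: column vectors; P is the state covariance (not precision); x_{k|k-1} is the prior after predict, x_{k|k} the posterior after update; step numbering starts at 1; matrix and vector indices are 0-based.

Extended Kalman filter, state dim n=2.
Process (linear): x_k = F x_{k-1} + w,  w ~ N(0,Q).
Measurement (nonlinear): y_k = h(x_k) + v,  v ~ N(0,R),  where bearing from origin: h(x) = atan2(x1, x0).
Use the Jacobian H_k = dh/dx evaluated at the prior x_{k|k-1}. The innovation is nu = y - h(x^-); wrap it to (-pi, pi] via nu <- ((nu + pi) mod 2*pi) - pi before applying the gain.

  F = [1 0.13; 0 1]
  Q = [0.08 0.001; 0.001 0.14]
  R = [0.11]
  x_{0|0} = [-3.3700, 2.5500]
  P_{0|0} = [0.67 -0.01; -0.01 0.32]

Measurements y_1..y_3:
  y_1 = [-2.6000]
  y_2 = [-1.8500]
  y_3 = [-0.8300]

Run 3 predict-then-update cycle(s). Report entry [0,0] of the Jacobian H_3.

step 1: x^-=[-3.0385, 2.5500]  P^-=[0.7528 0.0326; 0.0326 0.4600]  H_jac=[-0.1621 -0.1931]  S=[0.1490]  K=[-0.8612; -0.6318]  nu=[1.2398]  x^+=[-4.1063, 1.7667]  P^+=[0.6423 -0.0485; -0.0485 0.4005]
step 2: x^-=[-3.8766, 1.7667]  P^-=[0.7165 0.0046; 0.0046 0.5405]  H_jac=[-0.0973 -0.2136]  S=[0.1416]  K=[-0.4994; -0.8183]  nu=[1.7192]  x^+=[-4.7351, 0.3599]  P^+=[0.6812 -0.0533; -0.0533 0.4457]
step 3: x^-=[-4.6883, 0.3599]  P^-=[0.7548 0.0057; 0.0057 0.5857]  H_jac=[-0.0163 -0.2120]  S=[0.1366]  K=[-0.0988; -0.9100]  nu=[2.3882]  x^+=[-4.9242, -1.8135]  P^+=[0.7535 -0.0066; -0.0066 0.4726]

H_jac[0,0] = -0.0163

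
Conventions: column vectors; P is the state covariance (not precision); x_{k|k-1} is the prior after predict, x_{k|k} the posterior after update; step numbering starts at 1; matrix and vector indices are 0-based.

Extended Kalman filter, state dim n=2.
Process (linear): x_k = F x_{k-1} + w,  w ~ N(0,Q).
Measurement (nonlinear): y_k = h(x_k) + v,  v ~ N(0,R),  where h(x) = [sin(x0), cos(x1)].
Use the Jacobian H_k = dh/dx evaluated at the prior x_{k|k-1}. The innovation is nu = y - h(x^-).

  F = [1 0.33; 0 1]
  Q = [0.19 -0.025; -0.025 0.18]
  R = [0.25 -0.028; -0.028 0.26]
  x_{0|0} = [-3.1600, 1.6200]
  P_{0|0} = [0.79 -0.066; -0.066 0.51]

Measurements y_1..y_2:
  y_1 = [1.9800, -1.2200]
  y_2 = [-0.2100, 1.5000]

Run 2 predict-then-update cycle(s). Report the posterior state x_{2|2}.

x_post = [-3.4474, 1.1239]

step 1: x^-=[-2.6254, 1.6200]  P^-=[0.9920 0.0773; 0.0773 0.6900]  H_jac=[-0.8697 0.0000; 0.0000 -0.9988]  S=[1.0003 0.0391; 0.0391 0.9483]  K=[-0.8607 -0.0459; -0.0388 -0.7251]  nu=[2.4736, -1.1708]  x^+=[-4.7006, 2.3729]  P^+=[0.2459 -0.0122; -0.0122 0.1877]
step 2: x^-=[-3.9175, 2.3729]  P^-=[0.4483 0.0247; 0.0247 0.3677]  H_jac=[-0.7138 0.0000; 0.0000 -0.6952]  S=[0.4784 -0.0157; -0.0157 0.4377]  K=[-0.6710 -0.0634; -0.0562 -0.5860]  nu=[-0.9104, 2.2188]  x^+=[-3.4474, 1.1239]  P^+=[0.2325 -0.0033; -0.0033 0.2169]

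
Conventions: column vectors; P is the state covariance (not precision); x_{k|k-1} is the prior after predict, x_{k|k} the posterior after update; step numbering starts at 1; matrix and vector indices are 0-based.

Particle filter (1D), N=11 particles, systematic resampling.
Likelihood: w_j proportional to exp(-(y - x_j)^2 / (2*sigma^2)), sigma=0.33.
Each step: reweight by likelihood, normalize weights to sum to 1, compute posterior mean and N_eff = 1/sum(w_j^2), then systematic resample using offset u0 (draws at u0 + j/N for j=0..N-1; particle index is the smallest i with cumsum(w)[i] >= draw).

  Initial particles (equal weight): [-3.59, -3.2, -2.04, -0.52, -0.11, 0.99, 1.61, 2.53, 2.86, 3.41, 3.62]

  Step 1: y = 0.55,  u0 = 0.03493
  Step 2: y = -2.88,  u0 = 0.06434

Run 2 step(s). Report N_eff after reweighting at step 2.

step 1: w=[0.0000, 0.0000, 0.0000, 0.0094, 0.2428, 0.7375, 0.0103, 0.0000, 0.0000, 0.0000, 0.0000]  mean=0.7152  Neff=1.6581  idx=[4, 4, 4, 5, 5, 5, 5, 5, 5, 5, 5]
step 2: w=[0.3333, 0.3333, 0.3333, 0.0000, 0.0000, 0.0000, 0.0000, 0.0000, 0.0000, 0.0000, 0.0000]  mean=-0.1100  Neff=3.0000  idx=[0, 0, 0, 1, 1, 1, 1, 2, 2, 2, 2]

N_eff = 3.0000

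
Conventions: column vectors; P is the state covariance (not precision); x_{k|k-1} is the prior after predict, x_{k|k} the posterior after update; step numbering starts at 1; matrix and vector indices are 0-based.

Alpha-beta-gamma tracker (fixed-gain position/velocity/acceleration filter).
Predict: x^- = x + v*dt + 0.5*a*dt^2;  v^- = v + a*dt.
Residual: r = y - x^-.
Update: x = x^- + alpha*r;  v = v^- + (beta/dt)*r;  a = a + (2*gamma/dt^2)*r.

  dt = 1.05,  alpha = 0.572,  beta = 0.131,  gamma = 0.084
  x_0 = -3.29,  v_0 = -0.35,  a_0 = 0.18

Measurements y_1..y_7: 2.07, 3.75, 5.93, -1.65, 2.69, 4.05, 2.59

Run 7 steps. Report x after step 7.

x_post = 4.1249

step 1: x_pred=-3.5583  r=5.6283  x^+=-0.3389  v^+=0.5412  a^+=1.0376
step 2: x_pred=0.8014  r=2.9486  x^+=2.4880  v^+=1.9986  a^+=1.4870
step 3: x_pred=5.4062  r=0.5238  x^+=5.7058  v^+=3.6253  a^+=1.5668
step 4: x_pred=10.3760  r=-12.0260  x^+=3.4971  v^+=3.7700  a^+=-0.2658
step 5: x_pred=7.3091  r=-4.6191  x^+=4.6670  v^+=2.9146  a^+=-0.9696
step 6: x_pred=7.1929  r=-3.1429  x^+=5.3951  v^+=1.5044  a^+=-1.4485
step 7: x_pred=6.1763  r=-3.5863  x^+=4.1249  v^+=-0.4640  a^+=-1.9950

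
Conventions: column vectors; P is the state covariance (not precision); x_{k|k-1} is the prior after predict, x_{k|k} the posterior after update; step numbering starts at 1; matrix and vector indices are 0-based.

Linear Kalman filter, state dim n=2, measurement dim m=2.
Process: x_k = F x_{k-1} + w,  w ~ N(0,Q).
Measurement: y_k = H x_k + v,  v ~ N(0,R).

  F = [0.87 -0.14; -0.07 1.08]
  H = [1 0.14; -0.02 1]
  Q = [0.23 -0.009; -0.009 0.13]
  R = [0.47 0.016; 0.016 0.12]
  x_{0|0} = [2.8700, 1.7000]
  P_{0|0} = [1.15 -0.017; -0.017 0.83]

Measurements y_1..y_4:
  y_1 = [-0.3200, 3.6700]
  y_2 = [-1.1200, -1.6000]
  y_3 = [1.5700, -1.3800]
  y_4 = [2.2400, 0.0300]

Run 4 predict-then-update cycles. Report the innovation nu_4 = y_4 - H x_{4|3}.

innov = [1.5850, 1.0375]

step 1: x^-=[2.2589, 1.6351]  P^-=[1.1208 -0.2207; -0.2207 1.1063]  S=[1.5507 -0.0716; -0.0716 1.2356]  K=[0.6956 -0.1564; -0.0009 0.8989]  nu=[-2.8078, 2.0801]  x^+=[-0.0197, 3.5075]  P^+=[0.3246 -0.0011; -0.0011 0.1078]
step 2: x^-=[-0.5082, 3.7894]  P^-=[0.4781 -0.0462; -0.0462 0.2575]  S=[0.9402 -0.0035; -0.0035 0.3796]  K=[0.5011 -0.1421; -0.0082 0.6808]  nu=[-1.1423, -5.3996]  x^+=[-0.3131, 0.1225]  P^+=[0.2338 -0.0044; -0.0044 0.0815]
step 3: x^-=[-0.2896, 0.1542]  P^-=[0.4097 -0.0397; -0.0397 0.2268]  S=[0.8730 -0.0000; -0.0000 0.3486]  K=[0.4629 -0.1374; -0.0091 0.6530]  nu=[1.8380, -1.5400]  x^+=[0.7728, -0.8681]  P^+=[0.2160 -0.0048; -0.0048 0.0781]
step 4: x^-=[0.7938, -0.9917]  P^-=[0.3962 -0.0385; -0.0385 0.2229]  S=[0.8598 0.0009; 0.0009 0.3446]  K=[0.4547 -0.1359; -0.0091 0.6491]  nu=[1.5850, 1.0375]  x^+=[1.3735, -0.3327]  P^+=[0.2122 -0.0048; -0.0048 0.0776]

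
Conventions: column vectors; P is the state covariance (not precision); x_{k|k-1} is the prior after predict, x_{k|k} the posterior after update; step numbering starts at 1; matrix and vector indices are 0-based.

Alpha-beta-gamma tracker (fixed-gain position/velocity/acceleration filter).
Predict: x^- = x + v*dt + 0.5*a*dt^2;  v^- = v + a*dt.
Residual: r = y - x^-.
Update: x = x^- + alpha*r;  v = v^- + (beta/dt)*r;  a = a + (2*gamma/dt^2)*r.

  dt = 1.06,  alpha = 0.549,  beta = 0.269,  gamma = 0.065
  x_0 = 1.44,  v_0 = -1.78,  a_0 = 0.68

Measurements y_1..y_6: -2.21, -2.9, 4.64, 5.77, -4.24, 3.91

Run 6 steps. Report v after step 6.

step 1: x_pred=-0.0648  r=-2.1452  x^+=-1.2425  v^+=-1.6036  a^+=0.4318
step 2: x_pred=-2.6997  r=-0.2003  x^+=-2.8097  v^+=-1.1967  a^+=0.4086
step 3: x_pred=-3.8486  r=8.4886  x^+=0.8116  v^+=1.3906  a^+=1.3908
step 4: x_pred=3.0670  r=2.7030  x^+=4.5510  v^+=3.5508  a^+=1.7035
step 5: x_pred=9.2718  r=-13.5118  x^+=1.8538  v^+=1.9275  a^+=0.1402
step 6: x_pred=3.9758  r=-0.0658  x^+=3.9397  v^+=2.0594  a^+=0.1326

v_post = 2.0594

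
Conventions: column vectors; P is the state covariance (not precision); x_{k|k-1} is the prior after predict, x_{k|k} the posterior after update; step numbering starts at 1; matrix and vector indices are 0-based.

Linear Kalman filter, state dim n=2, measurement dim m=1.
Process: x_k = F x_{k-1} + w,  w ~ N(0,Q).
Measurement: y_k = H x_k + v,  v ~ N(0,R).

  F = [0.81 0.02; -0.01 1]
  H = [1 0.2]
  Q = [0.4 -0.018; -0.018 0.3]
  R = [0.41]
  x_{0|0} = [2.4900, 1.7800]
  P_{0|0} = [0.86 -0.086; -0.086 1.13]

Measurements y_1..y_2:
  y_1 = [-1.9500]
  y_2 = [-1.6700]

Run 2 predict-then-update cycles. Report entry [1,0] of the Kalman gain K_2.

step 1: x^-=[2.0525, 1.7551]  P^-=[0.9619 -0.0720; -0.0720 1.4318]  S=[1.4004]  K=[0.6766; 0.1531]  nu=[-4.3535]  x^+=[-0.8931, 1.0887]  P^+=[0.3208 -0.2170; -0.2170 1.3990]
step 2: x^-=[-0.7017, 1.0976]  P^-=[0.6040 -0.1684; -0.1684 1.7034]  S=[1.0148]  K=[0.5620; 0.1698]  nu=[-1.1879]  x^+=[-1.3693, 0.8960]  P^+=[0.2835 -0.2652; -0.2652 1.6741]

K[1,0] = 0.1698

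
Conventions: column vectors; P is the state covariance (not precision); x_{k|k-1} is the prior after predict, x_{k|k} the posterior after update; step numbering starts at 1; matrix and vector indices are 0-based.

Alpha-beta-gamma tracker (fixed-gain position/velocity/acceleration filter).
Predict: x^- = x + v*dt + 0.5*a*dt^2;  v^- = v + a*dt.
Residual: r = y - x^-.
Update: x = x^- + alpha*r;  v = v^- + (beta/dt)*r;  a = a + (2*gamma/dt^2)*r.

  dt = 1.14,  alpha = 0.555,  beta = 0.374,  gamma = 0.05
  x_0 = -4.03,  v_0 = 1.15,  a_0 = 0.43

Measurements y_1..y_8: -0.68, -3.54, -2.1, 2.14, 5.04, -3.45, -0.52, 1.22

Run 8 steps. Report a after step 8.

step 1: x_pred=-2.4396  r=1.7596  x^+=-1.4630  v^+=2.2175  a^+=0.5654
step 2: x_pred=1.4323  r=-4.9723  x^+=-1.3273  v^+=1.2308  a^+=0.1828
step 3: x_pred=0.1945  r=-2.2945  x^+=-1.0789  v^+=0.6864  a^+=0.0062
step 4: x_pred=-0.2924  r=2.4324  x^+=1.0576  v^+=1.4915  a^+=0.1934
step 5: x_pred=2.8836  r=2.1564  x^+=4.0804  v^+=2.4194  a^+=0.3593
step 6: x_pred=7.0720  r=-10.5220  x^+=1.2323  v^+=-0.6229  a^+=-0.4503
step 7: x_pred=0.2296  r=-0.7496  x^+=-0.1864  v^+=-1.3822  a^+=-0.5080
step 8: x_pred=-2.0922  r=3.3122  x^+=-0.2539  v^+=-0.8746  a^+=-0.2531

a_post = -0.2531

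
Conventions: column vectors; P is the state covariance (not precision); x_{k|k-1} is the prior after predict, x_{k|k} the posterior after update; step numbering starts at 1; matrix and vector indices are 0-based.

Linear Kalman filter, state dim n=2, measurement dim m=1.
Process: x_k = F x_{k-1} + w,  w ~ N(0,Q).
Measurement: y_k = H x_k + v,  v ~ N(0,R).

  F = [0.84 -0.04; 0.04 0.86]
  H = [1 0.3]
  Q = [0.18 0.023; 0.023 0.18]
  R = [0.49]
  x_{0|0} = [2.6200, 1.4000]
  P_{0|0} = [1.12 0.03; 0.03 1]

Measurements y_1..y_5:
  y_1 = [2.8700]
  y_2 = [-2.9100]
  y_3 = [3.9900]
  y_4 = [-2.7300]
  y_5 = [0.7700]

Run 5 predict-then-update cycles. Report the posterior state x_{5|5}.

x_post = [-0.0057, 0.4503]

step 1: x^-=[2.1448, 1.3088]  P^-=[0.9699 0.0479; 0.0479 0.9235]  S=[1.5717]  K=[0.6262; 0.2067]  nu=[0.3326]  x^+=[2.3531, 1.3775]  P^+=[0.3535 -0.1556; -0.1556 0.8563]
step 2: x^-=[1.9215, 1.2788]  P^-=[0.4413 -0.1067; -0.1067 0.8032]  S=[0.9395]  K=[0.4356; 0.1429]  nu=[-5.2151]  x^+=[-0.3502, 0.5338]  P^+=[0.2630 -0.1652; -0.1652 0.7840]
step 3: x^-=[-0.3155, 0.4450]  P^-=[0.3779 -0.1142; -0.1142 0.7489]  S=[0.8668]  K=[0.3965; 0.1274]  nu=[4.1720]  x^+=[1.3386, 0.9767]  P^+=[0.2417 -0.1580; -0.1580 0.7348]
step 4: x^-=[1.0853, 0.8935]  P^-=[0.3623 -0.1080; -0.1080 0.7130]  S=[0.8517]  K=[0.3874; 0.1243]  nu=[-4.0834]  x^+=[-0.4964, 0.3860]  P^+=[0.2345 -0.1491; -0.1491 0.6998]
step 5: x^-=[-0.4324, 0.3121]  P^-=[0.3566 -0.1006; -0.1006 0.6877]  S=[0.8481]  K=[0.3849; 0.1246]  nu=[1.1088]  x^+=[-0.0057, 0.4503]  P^+=[0.2310 -0.1413; -0.1413 0.6746]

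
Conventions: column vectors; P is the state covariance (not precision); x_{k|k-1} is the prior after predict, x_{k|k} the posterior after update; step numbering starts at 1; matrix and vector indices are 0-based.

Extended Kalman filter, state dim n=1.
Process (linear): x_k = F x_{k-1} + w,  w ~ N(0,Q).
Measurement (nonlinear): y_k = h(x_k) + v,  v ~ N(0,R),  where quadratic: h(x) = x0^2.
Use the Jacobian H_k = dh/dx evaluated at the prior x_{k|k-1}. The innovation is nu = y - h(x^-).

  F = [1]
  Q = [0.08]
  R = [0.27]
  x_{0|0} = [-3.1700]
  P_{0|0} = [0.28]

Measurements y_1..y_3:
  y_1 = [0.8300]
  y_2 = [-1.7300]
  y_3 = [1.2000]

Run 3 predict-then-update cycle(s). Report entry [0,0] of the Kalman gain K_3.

K[0,0] = -0.2923

step 1: x^-=[-3.1700]  P^-=[0.3600]  H_jac=[-6.3400]  S=[14.7404]  K=[-0.1548]  nu=[-9.2189]  x^+=[-1.7425]  P^+=[0.0066]
step 2: x^-=[-1.7425]  P^-=[0.0866]  H_jac=[-3.4851]  S=[1.3218]  K=[-0.2283]  nu=[-4.7665]  x^+=[-0.6543]  P^+=[0.0177]
step 3: x^-=[-0.6543]  P^-=[0.0977]  H_jac=[-1.3085]  S=[0.4373]  K=[-0.2923]  nu=[0.7720]  x^+=[-0.8799]  P^+=[0.0603]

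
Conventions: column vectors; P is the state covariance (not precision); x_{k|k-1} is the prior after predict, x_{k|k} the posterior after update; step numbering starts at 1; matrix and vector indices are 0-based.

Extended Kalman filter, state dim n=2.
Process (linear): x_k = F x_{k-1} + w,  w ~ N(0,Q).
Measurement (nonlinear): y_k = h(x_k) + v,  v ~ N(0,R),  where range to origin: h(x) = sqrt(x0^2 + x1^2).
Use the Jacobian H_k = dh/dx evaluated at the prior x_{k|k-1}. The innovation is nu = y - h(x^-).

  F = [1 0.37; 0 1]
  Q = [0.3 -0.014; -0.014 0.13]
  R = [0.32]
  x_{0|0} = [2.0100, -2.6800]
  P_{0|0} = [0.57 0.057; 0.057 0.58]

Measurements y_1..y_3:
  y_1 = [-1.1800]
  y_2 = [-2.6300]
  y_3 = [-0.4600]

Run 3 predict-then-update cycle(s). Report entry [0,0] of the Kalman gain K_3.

K[0,0] = -0.6688

step 1: x^-=[1.0184, -2.6800]  P^-=[0.9916 0.2576; 0.2576 0.7100]  H_jac=[0.3552 -0.9348]  S=[0.8945]  K=[0.1246; -0.6397]  nu=[-4.0470]  x^+=[0.5142, -0.0911]  P^+=[0.9777 0.3289; 0.3289 0.3440]
step 2: x^-=[0.4805, -0.0911]  P^-=[1.5682 0.4421; 0.4421 0.4740]  H_jac=[0.9825 -0.1863]  S=[1.6883]  K=[0.8638; 0.2050]  nu=[-3.1191]  x^+=[-2.2137, -0.7305]  P^+=[0.3085 0.1432; 0.1432 0.4030]
step 3: x^-=[-2.4840, -0.7305]  P^-=[0.7696 0.2783; 0.2783 0.5330]  H_jac=[-0.9594 -0.2822]  S=[1.2214]  K=[-0.6688; -0.3417]  nu=[-3.0492]  x^+=[-0.4448, 0.3114]  P^+=[0.2233 -0.0008; -0.0008 0.3904]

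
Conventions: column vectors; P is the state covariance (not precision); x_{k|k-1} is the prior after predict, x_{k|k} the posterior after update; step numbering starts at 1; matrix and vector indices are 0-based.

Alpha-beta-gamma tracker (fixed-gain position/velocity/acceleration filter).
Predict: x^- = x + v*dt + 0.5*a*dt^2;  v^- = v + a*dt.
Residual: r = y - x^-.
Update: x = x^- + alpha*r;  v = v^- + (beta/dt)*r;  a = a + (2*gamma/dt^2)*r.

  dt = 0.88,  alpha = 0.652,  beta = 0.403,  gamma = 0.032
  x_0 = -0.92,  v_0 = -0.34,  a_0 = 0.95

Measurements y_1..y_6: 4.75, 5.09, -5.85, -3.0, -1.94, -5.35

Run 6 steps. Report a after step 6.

a_post = 0.0965

step 1: x_pred=-0.8514  r=5.6014  x^+=2.8007  v^+=3.0612  a^+=1.4129
step 2: x_pred=6.0416  r=-0.9516  x^+=5.4212  v^+=3.8687  a^+=1.3343
step 3: x_pred=9.3423  r=-15.1923  x^+=-0.5631  v^+=-1.9145  a^+=0.0787
step 4: x_pred=-2.2174  r=-0.7826  x^+=-2.7276  v^+=-2.2036  a^+=0.0140
step 5: x_pred=-4.6614  r=2.7214  x^+=-2.8870  v^+=-0.9450  a^+=0.2389
step 6: x_pred=-3.6261  r=-1.7239  x^+=-4.7501  v^+=-1.5242  a^+=0.0965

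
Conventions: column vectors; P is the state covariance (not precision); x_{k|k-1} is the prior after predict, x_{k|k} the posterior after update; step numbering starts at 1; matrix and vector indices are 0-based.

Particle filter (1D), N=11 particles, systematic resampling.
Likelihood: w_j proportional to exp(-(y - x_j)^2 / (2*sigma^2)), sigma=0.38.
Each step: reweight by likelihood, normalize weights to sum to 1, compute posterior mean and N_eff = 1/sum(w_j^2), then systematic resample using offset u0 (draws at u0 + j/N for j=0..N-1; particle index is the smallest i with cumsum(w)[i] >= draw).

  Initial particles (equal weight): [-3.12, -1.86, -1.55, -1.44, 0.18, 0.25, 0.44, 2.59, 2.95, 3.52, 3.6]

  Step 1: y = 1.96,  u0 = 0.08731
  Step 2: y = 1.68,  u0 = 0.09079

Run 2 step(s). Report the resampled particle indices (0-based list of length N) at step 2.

step 1: w=[0.0000, 0.0000, 0.0000, 0.0000, 0.0001, 0.0001, 0.0012, 0.8807, 0.1169, 0.0008, 0.0003]  mean=2.6301  Neff=1.2671  idx=[7, 7, 7, 7, 7, 7, 7, 7, 7, 8, 8]
step 2: w=[0.1095, 0.1095, 0.1095, 0.1095, 0.1095, 0.1095, 0.1095, 0.1095, 0.1095, 0.0072, 0.0072]  mean=2.5952  Neff=9.2571  idx=[0, 1, 2, 3, 4, 4, 5, 6, 7, 8, 10]

resampled_idx = [0, 1, 2, 3, 4, 4, 5, 6, 7, 8, 10]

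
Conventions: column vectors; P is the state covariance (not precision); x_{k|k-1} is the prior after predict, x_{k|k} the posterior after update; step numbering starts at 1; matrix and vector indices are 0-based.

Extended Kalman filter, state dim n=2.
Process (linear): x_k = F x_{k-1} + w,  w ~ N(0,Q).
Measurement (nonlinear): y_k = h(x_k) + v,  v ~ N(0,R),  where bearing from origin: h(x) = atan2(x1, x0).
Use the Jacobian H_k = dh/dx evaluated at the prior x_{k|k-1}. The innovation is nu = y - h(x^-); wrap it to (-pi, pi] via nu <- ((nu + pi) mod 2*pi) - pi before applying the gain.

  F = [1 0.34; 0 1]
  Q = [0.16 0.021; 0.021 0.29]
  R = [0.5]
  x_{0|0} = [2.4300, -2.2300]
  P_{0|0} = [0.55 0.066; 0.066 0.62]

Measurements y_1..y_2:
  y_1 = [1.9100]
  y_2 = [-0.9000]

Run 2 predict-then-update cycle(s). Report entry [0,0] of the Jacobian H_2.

H_jac[0,0] = 0.1239

step 1: x^-=[1.6718, -2.2300]  P^-=[0.8266 0.2978; 0.2978 0.9100]  H_jac=[0.2871 0.2152]  S=[0.6471]  K=[0.4658; 0.4348]  nu=[2.8375]  x^+=[2.9934, -0.9963]  P^+=[0.6862 0.1668; 0.1668 0.7877]
step 2: x^-=[2.6547, -0.9963]  P^-=[1.0506 0.4556; 0.4556 1.0777]  H_jac=[0.1239 0.3302]  S=[0.6709]  K=[0.4183; 0.6145]  nu=[-0.5410]  x^+=[2.4284, -1.3287]  P^+=[0.9333 0.2831; 0.2831 0.8243]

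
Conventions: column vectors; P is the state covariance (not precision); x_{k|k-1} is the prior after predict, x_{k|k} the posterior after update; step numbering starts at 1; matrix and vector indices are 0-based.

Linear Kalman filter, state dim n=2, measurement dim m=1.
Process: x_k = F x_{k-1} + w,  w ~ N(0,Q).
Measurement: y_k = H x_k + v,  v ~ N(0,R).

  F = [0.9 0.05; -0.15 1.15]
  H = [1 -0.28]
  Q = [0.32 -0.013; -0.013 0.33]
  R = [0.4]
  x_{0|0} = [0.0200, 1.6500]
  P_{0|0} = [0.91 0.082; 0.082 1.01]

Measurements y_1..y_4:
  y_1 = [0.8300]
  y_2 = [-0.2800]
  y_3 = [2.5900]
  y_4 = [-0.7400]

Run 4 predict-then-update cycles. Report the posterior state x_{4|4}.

x_post = [0.6725, 1.8382]

step 1: x^-=[0.1005, 1.8945]  P^-=[1.0670 0.0065; 0.0065 1.6579]  S=[1.5934]  K=[0.6685; -0.2873]  nu=[1.2600]  x^+=[0.9428, 1.5325]  P^+=[0.3549 0.3125; 0.3125 1.5264]
step 2: x^-=[0.9252, 1.6210]  P^-=[0.6394 0.3479; 0.3479 2.2489]  S=[1.0209]  K=[0.5309; -0.2760]  nu=[-0.7513]  x^+=[0.5263, 1.8283]  P^+=[0.3517 0.4975; 0.4975 2.1711]
step 3: x^-=[0.5651, 2.0236]  P^-=[0.6551 0.5756; 0.5756 3.0376]  S=[0.9709]  K=[0.5087; -0.2832]  nu=[2.5915]  x^+=[1.8834, 1.2897]  P^+=[0.4038 0.7154; 0.7154 2.9597]
step 4: x^-=[1.7596, 1.2007]  P^-=[0.7189 0.8378; 0.8378 4.0064]  S=[0.9638]  K=[0.5025; -0.2947]  nu=[-2.1634]  x^+=[0.6725, 1.8382]  P^+=[0.4755 0.9805; 0.9805 3.9227]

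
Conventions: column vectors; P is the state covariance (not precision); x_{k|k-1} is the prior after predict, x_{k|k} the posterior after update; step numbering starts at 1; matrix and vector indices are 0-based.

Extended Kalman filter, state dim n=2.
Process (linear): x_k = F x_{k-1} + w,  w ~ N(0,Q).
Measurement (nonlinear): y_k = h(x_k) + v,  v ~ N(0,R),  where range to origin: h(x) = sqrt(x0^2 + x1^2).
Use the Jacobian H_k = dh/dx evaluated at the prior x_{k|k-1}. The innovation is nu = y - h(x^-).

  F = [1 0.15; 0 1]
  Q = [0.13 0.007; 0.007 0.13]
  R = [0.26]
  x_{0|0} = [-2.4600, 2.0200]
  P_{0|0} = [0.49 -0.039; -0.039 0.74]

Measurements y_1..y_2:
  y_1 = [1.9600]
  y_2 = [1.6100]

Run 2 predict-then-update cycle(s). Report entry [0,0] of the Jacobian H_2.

step 1: x^-=[-2.1570, 2.0200]  P^-=[0.6249 0.0790; 0.0790 0.8700]  H_jac=[-0.7299 0.6835]  S=[0.9206]  K=[-0.4368; 0.5833]  nu=[-0.9952]  x^+=[-1.7223, 1.4395]  P^+=[0.4493 0.3136; 0.3136 0.5567]
step 2: x^-=[-1.5064, 1.4395]  P^-=[0.6859 0.4041; 0.4041 0.6867]  H_jac=[-0.7230 0.6909]  S=[0.5426]  K=[-0.3993; 0.3360]  nu=[-0.4736]  x^+=[-1.3172, 1.2804]  P^+=[0.5993 0.4769; 0.4769 0.6255]

H_jac[0,0] = -0.7230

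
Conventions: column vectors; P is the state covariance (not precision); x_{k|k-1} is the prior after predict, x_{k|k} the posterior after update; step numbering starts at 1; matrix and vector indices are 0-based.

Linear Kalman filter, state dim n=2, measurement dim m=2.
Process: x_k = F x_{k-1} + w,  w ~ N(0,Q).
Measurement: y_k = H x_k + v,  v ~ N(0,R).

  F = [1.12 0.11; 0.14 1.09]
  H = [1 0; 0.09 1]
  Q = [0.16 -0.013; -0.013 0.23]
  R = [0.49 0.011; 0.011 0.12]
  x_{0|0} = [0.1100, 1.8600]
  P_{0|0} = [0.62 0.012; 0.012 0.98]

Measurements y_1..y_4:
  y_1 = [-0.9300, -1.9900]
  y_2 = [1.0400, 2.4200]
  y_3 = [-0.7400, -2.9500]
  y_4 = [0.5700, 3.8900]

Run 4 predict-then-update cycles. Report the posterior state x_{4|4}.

x_post = [0.3279, 2.3365]

step 1: x^-=[0.3278, 2.0428]  P^-=[0.9525 0.2166; 0.2166 1.4102]  S=[1.4425 0.3133; 0.3133 1.5768]  K=[0.6466 0.0632; -0.0489 0.9164]  nu=[-1.2578, -4.0623]  x^+=[-0.7424, -1.6182]  P^+=[0.3175 -0.0139; -0.0139 0.1107]
step 2: x^-=[-1.0095, -1.8678]  P^-=[0.5562 0.0329; 0.0329 0.3635]  S=[1.0462 0.0940; 0.0940 0.4939]  K=[0.5255 0.0680; -0.0358 0.7487]  nu=[2.0495, 4.3787]  x^+=[0.3653, 1.3373]  P^+=[0.2583 -0.0093; -0.0093 0.0903]
step 3: x^-=[0.5563, 1.5088]  P^-=[0.4828 0.0268; 0.0268 0.3395]  S=[0.9728 0.0813; 0.0813 0.4682]  K=[0.4909 0.0649; -0.0339 0.7361]  nu=[-1.2963, -4.5088]  x^+=[-0.3725, -1.7662]  P^+=[0.2412 -0.0085; -0.0085 0.0887]
step 4: x^-=[-0.6115, -1.9773]  P^-=[0.4616 0.0249; 0.0249 0.3375]  S=[0.9516 0.0775; 0.0775 0.4658]  K=[0.4799 0.0629; -0.0337 0.7351]  nu=[1.1815, 5.9224]  x^+=[0.3279, 2.3365]  P^+=[0.2359 -0.0084; -0.0084 0.0886]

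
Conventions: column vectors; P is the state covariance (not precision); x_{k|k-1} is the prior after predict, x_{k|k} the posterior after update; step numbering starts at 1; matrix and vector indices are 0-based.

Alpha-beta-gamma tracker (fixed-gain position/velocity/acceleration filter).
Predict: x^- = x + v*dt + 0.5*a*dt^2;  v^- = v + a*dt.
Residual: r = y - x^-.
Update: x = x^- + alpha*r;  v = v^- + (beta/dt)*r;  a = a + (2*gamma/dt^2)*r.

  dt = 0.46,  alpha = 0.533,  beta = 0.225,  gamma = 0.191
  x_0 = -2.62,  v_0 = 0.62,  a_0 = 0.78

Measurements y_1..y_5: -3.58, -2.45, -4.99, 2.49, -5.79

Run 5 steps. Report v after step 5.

v_post = 1.5905

step 1: x_pred=-2.2523  r=-1.3277  x^+=-2.9600  v^+=0.3294  a^+=-1.6169
step 2: x_pred=-2.9795  r=0.5295  x^+=-2.6973  v^+=-0.1554  a^+=-0.6610
step 3: x_pred=-2.8387  r=-2.1513  x^+=-3.9853  v^+=-1.5117  a^+=-4.5447
step 4: x_pred=-5.1616  r=7.6516  x^+=-1.0833  v^+=0.1403  a^+=9.2686
step 5: x_pred=-0.0381  r=-5.7519  x^+=-3.1039  v^+=1.5905  a^+=-1.1152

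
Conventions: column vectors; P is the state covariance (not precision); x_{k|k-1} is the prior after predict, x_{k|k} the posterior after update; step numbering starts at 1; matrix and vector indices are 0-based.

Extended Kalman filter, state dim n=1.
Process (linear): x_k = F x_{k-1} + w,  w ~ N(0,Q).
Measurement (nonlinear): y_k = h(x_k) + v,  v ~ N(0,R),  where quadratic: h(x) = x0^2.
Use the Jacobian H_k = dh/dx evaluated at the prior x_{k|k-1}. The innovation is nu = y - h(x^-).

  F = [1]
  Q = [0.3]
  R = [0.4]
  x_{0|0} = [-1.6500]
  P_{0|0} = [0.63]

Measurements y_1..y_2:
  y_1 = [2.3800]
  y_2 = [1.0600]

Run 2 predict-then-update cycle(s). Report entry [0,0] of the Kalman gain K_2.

step 1: x^-=[-1.6500]  P^-=[0.9300]  H_jac=[-3.3000]  S=[10.5277]  K=[-0.2915]  nu=[-0.3425]  x^+=[-1.5502]  P^+=[0.0353]
step 2: x^-=[-1.5502]  P^-=[0.3353]  H_jac=[-3.1003]  S=[3.6232]  K=[-0.2869]  nu=[-1.3430]  x^+=[-1.1648]  P^+=[0.0370]

K[0,0] = -0.2869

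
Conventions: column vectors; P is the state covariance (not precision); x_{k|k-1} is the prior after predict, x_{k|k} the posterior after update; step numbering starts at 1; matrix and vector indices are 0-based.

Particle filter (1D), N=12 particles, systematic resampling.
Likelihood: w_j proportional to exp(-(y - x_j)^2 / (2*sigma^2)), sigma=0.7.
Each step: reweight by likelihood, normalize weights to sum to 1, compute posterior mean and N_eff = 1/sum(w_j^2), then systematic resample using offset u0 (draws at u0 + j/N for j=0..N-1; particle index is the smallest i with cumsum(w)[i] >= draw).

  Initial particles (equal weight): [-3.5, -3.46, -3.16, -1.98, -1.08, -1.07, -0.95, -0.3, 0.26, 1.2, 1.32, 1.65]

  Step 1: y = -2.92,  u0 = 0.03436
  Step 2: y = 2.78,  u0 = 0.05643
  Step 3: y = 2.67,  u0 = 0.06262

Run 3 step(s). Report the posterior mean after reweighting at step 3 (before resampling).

step 1: w=[0.2461, 0.2576, 0.3271, 0.1408, 0.0110, 0.0106, 0.0066, 0.0003, 0.0000, 0.0000, 0.0000, 0.0000]  mean=-3.0944  Neff=3.9372  idx=[0, 0, 0, 1, 1, 1, 2, 2, 2, 2, 3, 3]
step 2: w=[0.0000, 0.0000, 0.0000, 0.0000, 0.0000, 0.0000, 0.0000, 0.0000, 0.0000, 0.0000, 0.5000, 0.5000]  mean=-1.9800  Neff=2.0000  idx=[10, 10, 10, 10, 10, 10, 11, 11, 11, 11, 11, 11]
step 3: w=[0.0833, 0.0833, 0.0833, 0.0833, 0.0833, 0.0833, 0.0833, 0.0833, 0.0833, 0.0833, 0.0833, 0.0833]  mean=-1.9800  Neff=12.0000  idx=[0, 1, 2, 3, 4, 5, 6, 7, 8, 9, 10, 11]

post_mean = -1.9800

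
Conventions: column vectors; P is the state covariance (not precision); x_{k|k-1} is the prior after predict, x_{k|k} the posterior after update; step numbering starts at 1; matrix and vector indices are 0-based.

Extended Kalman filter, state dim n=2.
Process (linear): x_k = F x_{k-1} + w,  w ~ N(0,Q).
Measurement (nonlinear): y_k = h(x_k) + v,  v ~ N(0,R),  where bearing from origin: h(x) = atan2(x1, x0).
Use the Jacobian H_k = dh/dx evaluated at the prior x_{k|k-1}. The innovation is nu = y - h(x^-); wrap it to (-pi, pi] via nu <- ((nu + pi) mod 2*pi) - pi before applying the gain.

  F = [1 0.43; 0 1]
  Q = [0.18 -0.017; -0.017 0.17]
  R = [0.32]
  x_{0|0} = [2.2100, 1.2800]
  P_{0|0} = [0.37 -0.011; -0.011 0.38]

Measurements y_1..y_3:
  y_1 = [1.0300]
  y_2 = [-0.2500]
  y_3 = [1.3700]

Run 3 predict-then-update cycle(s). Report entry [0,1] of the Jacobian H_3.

H_jac[0,1] = 0.2297

step 1: x^-=[2.7604, 1.2800]  P^-=[0.6108 0.1354; 0.1354 0.5500]  H_jac=[-0.1383 0.2982]  S=[0.3694]  K=[-0.1193; 0.3932]  nu=[0.5958]  x^+=[2.6893, 1.5143]  P^+=[0.6055 0.1527; 0.1527 0.4929]
step 2: x^-=[3.3405, 1.5143]  P^-=[1.0080 0.3477; 0.3477 0.6629]  H_jac=[-0.1126 0.2483]  S=[0.3542]  K=[-0.0766; 0.3542]  nu=[-0.6756]  x^+=[3.3922, 1.2750]  P^+=[1.0059 0.3573; 0.3573 0.6184]
step 3: x^-=[3.9405, 1.2750]  P^-=[1.6076 0.6062; 0.6062 0.7884]  H_jac=[-0.0743 0.2297]  S=[0.3498]  K=[0.0565; 0.3890]  nu=[1.0571]  x^+=[4.0002, 1.6862]  P^+=[1.6064 0.5985; 0.5985 0.7355]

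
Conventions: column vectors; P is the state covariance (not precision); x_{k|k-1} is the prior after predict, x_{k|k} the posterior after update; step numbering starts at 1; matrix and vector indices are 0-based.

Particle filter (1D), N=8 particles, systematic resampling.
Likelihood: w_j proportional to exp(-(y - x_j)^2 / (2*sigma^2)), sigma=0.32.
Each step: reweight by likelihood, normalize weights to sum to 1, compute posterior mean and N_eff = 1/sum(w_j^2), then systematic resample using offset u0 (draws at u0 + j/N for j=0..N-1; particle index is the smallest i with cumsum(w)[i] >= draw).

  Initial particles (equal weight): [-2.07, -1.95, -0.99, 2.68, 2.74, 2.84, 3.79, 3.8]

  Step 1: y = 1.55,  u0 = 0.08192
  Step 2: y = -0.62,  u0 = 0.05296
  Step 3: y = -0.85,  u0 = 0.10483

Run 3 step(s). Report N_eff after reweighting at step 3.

step 1: w=[0.0000, 0.0000, 0.0000, 0.6032, 0.3057, 0.0911, 0.0000, 0.0000]  mean=2.7129  Neff=2.1476  idx=[3, 3, 3, 3, 3, 4, 4, 5]
step 2: w=[0.1891, 0.1891, 0.1891, 0.1891, 0.1891, 0.0269, 0.0269, 0.0010]  mean=2.6834  Neff=5.5505  idx=[0, 0, 1, 2, 2, 3, 4, 4]
step 3: w=[0.1250, 0.1250, 0.1250, 0.1250, 0.1250, 0.1250, 0.1250, 0.1250]  mean=2.6800  Neff=8.0000  idx=[0, 1, 2, 3, 4, 5, 6, 7]

N_eff = 8.0000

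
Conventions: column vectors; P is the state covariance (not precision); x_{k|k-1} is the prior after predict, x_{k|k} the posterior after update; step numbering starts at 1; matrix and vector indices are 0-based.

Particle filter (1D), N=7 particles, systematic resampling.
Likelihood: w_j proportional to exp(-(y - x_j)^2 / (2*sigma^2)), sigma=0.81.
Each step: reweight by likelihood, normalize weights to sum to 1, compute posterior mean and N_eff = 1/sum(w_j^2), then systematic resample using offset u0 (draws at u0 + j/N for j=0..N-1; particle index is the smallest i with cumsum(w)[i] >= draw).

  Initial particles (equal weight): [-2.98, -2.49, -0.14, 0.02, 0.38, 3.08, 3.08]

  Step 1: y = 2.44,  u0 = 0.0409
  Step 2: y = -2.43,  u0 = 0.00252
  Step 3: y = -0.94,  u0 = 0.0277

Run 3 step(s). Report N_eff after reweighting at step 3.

N_eff = 7.0000

step 1: w=[0.0000, 0.0000, 0.0041, 0.0076, 0.0259, 0.4812, 0.4812]  mean=2.9736  Neff=2.1559  idx=[5, 5, 5, 5, 6, 6, 6]
step 2: w=[0.1429, 0.1429, 0.1429, 0.1429, 0.1429, 0.1429, 0.1429]  mean=3.0800  Neff=7.0000  idx=[0, 1, 2, 3, 4, 5, 6]
step 3: w=[0.1429, 0.1429, 0.1429, 0.1429, 0.1429, 0.1429, 0.1429]  mean=3.0800  Neff=7.0000  idx=[0, 1, 2, 3, 4, 5, 6]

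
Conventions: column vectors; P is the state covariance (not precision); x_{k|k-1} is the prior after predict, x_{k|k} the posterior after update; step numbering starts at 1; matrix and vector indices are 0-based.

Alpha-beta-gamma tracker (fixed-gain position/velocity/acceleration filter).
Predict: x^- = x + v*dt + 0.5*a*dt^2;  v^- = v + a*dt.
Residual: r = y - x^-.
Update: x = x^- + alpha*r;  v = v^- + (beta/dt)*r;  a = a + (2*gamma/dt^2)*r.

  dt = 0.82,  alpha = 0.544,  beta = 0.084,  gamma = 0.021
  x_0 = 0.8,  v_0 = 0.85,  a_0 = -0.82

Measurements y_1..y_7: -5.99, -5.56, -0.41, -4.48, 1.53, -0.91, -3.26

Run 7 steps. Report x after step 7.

step 1: x_pred=1.2213  r=-7.2113  x^+=-2.7016  v^+=-0.5611  a^+=-1.2704
step 2: x_pred=-3.5889  r=-1.9711  x^+=-4.6612  v^+=-1.8048  a^+=-1.3936
step 3: x_pred=-6.6096  r=6.1996  x^+=-3.2370  v^+=-2.3124  a^+=-1.0063
step 4: x_pred=-5.4715  r=0.9915  x^+=-4.9321  v^+=-3.0360  a^+=-0.9444
step 5: x_pred=-7.7392  r=9.2692  x^+=-2.6968  v^+=-2.8609  a^+=-0.3654
step 6: x_pred=-5.1655  r=4.2555  x^+=-2.8505  v^+=-2.7246  a^+=-0.0996
step 7: x_pred=-5.1182  r=1.8582  x^+=-4.1073  v^+=-2.6159  a^+=0.0165

x_post = -4.1073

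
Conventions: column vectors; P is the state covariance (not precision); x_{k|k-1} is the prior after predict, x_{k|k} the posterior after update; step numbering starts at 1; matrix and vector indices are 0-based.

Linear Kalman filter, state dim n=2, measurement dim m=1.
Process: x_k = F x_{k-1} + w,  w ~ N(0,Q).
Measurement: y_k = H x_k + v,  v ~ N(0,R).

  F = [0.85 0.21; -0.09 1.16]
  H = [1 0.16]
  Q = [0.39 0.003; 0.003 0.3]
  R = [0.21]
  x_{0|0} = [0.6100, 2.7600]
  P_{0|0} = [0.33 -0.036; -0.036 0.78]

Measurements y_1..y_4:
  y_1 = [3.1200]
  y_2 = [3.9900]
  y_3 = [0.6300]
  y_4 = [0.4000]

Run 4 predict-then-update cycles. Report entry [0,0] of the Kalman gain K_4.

step 1: x^-=[1.0981, 3.1467]  P^-=[0.6500 0.1329; 0.1329 1.3598]  S=[0.9373]  K=[0.7161; 0.3739]  nu=[1.5184]  x^+=[2.1855, 3.7145]  P^+=[0.1693 -0.1181; -0.1181 1.2287]
step 2: x^-=[2.6377, 4.1121]  P^-=[0.5243 0.1752; 0.1752 1.9793]  S=[0.8411]  K=[0.6567; 0.5848]  nu=[0.6943]  x^+=[3.0937, 4.5182]  P^+=[0.1616 -0.1479; -0.1479 1.6917]
step 3: x^-=[3.5785, 4.9627]  P^-=[0.5286 0.2597; 0.2597 2.6085]  S=[0.8885]  K=[0.6417; 0.7621]  nu=[-3.7425]  x^+=[1.1769, 2.1105]  P^+=[0.1627 -0.1748; -0.1748 2.0925]
step 4: x^-=[1.4436, 2.3422]  P^-=[0.5375 0.3313; 0.3313 3.1534]  S=[0.9342]  K=[0.6321; 0.8947]  nu=[-1.4183]  x^+=[0.5471, 1.0732]  P^+=[0.1643 -0.1970; -0.1970 2.4056]

K[0,0] = 0.6321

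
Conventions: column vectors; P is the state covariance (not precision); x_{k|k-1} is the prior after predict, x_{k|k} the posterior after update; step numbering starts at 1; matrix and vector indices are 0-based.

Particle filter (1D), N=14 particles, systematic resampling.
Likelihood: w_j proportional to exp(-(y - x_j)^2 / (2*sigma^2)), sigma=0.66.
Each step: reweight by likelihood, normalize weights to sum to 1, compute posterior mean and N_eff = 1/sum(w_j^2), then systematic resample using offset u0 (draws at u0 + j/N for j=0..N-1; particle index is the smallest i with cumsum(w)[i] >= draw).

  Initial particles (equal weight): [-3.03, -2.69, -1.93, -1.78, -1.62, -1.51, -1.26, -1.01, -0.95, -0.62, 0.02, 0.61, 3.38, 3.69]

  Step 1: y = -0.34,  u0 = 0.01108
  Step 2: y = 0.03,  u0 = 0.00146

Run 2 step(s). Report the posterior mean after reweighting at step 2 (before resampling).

post_mean = -0.3138

step 1: w=[0.0001, 0.0004, 0.0129, 0.0217, 0.0357, 0.0487, 0.0887, 0.1399, 0.1528, 0.2141, 0.2019, 0.0831, 0.0000, 0.0000]  mean=-0.6723  Neff=6.7295  idx=[2, 5, 6, 7, 7, 8, 8, 9, 9, 9, 10, 10, 10, 11]
step 2: w=[0.0017, 0.0094, 0.0212, 0.0413, 0.0413, 0.0475, 0.0475, 0.0880, 0.0880, 0.0880, 0.1430, 0.1430, 0.1430, 0.0972]  mean=-0.3138  Neff=9.7601  idx=[0, 3, 5, 7, 7, 8, 9, 10, 10, 11, 11, 12, 12, 13]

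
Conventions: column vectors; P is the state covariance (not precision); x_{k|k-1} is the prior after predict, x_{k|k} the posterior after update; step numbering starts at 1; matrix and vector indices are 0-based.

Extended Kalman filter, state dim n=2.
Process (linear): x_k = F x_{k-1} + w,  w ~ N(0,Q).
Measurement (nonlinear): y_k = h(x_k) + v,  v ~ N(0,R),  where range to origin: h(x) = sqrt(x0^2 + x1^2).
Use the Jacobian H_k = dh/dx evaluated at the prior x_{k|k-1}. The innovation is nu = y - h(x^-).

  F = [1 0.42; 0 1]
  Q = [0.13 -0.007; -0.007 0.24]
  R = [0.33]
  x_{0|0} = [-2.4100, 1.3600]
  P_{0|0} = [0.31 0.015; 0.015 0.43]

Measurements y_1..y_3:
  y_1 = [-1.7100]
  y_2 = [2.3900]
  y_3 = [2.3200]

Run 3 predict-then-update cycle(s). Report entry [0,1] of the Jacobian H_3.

H_jac[0,1] = -0.4037

step 1: x^-=[-1.8388, 1.3600]  P^-=[0.5285 0.1886; 0.1886 0.6700]  H_jac=[-0.8040 0.5946]  S=[0.7282]  K=[-0.4295; 0.3389]  nu=[-3.9971]  x^+=[-0.1222, 0.0054]  P^+=[0.3942 0.2946; 0.2946 0.5864]
step 2: x^-=[-0.1199, 0.0054]  P^-=[0.8750 0.5339; 0.5339 0.8264]  H_jac=[-0.9990 0.0448]  S=[1.1571]  K=[-0.7348; -0.4289]  nu=[2.2699]  x^+=[-1.7878, -0.9682]  P^+=[0.2503 0.1692; 0.1692 0.6135]
step 3: x^-=[-2.1945, -0.9682]  P^-=[0.6307 0.4199; 0.4199 0.8535]  H_jac=[-0.9149 -0.4037]  S=[1.3071]  K=[-0.5711; -0.5575]  nu=[-0.0785]  x^+=[-2.1496, -0.9244]  P^+=[0.2043 0.0037; 0.0037 0.4473]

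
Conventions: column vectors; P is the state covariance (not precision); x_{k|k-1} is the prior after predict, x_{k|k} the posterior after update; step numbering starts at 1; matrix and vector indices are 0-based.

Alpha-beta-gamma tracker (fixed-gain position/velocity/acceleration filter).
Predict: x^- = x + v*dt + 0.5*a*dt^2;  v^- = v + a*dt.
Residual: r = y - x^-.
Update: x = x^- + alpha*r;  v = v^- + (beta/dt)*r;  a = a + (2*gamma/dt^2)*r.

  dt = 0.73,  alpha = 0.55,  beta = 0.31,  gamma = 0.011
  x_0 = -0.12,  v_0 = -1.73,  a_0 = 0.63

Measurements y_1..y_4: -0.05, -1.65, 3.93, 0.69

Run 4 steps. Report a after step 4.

step 1: x_pred=-1.2150  r=1.1650  x^+=-0.5743  v^+=-0.7754  a^+=0.6781
step 2: x_pred=-0.9596  r=-0.6904  x^+=-1.3393  v^+=-0.5735  a^+=0.6496
step 3: x_pred=-1.5849  r=5.5149  x^+=1.4483  v^+=2.2426  a^+=0.8773
step 4: x_pred=3.3192  r=-2.6292  x^+=1.8731  v^+=1.7665  a^+=0.7687

a_post = 0.7687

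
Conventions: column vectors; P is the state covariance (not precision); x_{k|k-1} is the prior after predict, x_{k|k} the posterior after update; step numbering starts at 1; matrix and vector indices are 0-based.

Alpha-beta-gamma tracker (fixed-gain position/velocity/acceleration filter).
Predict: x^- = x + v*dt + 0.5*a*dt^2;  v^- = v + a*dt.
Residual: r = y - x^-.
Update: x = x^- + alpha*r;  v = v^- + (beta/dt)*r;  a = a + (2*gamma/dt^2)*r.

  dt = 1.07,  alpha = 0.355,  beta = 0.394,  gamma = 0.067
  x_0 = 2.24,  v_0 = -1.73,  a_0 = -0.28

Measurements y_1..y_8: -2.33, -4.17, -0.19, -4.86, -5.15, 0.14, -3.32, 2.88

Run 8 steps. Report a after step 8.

step 1: x_pred=0.2286  r=-2.5586  x^+=-0.6797  v^+=-2.9717  a^+=-0.5795
step 2: x_pred=-4.1912  r=0.0212  x^+=-4.1837  v^+=-3.5840  a^+=-0.5770
step 3: x_pred=-8.3488  r=8.1588  x^+=-5.4524  v^+=-1.1971  a^+=0.3779
step 4: x_pred=-6.5170  r=1.6570  x^+=-5.9287  v^+=-0.1826  a^+=0.5719
step 5: x_pred=-5.7967  r=0.6467  x^+=-5.5671  v^+=0.6675  a^+=0.6476
step 6: x_pred=-4.4823  r=4.6223  x^+=-2.8414  v^+=3.0624  a^+=1.1885
step 7: x_pred=1.1158  r=-4.4358  x^+=-0.4589  v^+=2.7008  a^+=0.6694
step 8: x_pred=2.8141  r=0.0659  x^+=2.8375  v^+=3.4413  a^+=0.6771

a_post = 0.6771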